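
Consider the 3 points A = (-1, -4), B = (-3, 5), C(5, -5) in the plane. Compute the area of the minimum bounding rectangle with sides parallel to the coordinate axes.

80

x ranges over [-3, 5], width 8.
y ranges over [-5, 5], height 10.
Area = 8 × 10 = 80.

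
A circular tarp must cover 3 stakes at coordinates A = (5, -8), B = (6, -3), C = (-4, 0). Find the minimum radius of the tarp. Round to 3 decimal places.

Side lengths²: AB² = 26, AC² = 145, BC² = 109.
Since AC² = 145 ≥ 109 + 26 = 135, the angle opposite AC is not acute, so the smallest enclosing circle has AC as diameter.
Centre = midpoint of AC = (0.5, -4), r² = 145/4 = 36.25.
r = √(36.25) ≈ 6.021.

6.021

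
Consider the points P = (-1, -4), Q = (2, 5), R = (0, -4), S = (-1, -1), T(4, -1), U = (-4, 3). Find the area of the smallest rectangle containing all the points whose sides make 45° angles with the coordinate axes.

In coordinates u = x + y, v = x − y the rectangle is axis-aligned; the map (x,y)→(u,v) scales areas by 2.
u-values: -5, 7, -4, -2, 3, -1; range = 7 − (-5) = 12.
v-values: 3, -3, 4, 0, 5, -7; range = 5 − (-7) = 12.
Area = (12 × 12) / 2 = 72.

72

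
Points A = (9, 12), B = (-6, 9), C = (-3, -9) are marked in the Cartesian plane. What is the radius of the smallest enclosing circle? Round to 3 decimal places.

12.093

Side lengths²: AB² = 234, AC² = 585, BC² = 333.
Since AC² = 585 ≥ 333 + 234 = 567, the angle opposite AC is not acute, so the smallest enclosing circle has AC as diameter.
Centre = midpoint of AC = (3, 1.5), r² = 585/4 = 146.25.
r = √(146.25) ≈ 12.093.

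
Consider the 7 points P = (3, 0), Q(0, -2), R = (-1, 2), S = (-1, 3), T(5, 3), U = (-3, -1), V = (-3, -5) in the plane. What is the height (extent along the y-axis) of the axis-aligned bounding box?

max y = 3, min y = -5, so height = 8.

8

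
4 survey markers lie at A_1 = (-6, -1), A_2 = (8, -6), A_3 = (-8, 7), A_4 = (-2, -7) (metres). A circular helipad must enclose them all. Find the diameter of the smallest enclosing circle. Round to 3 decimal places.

The minimum enclosing circle of a finite set is fixed by two of the points (as a diameter) or three (as a circumcircle).
The farthest pair is A_2–A_3 with squared distance 425. The circle on this segment as diameter has centre (0, 0.5) and r² = 425/4 = 106.25.
Check A_1: distance² to centre = 38.25 ≤ 106.25, so it lies inside.
All remaining points lie in this disk, and no smaller disk contains both endpoints, so this is the minimum enclosing circle.
Diameter = 2r = 2√(106.25) ≈ 20.616.

20.616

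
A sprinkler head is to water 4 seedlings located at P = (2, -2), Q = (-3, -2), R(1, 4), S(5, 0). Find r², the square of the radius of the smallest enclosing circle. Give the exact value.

17.68

The minimum enclosing circle of a finite set is fixed by two of the points (as a diameter) or three (as a circumcircle).
The minimum enclosing circle is determined by three boundary points: Q, R, S.
Their circumcentre is (0.8, -0.2) with r² = 17.68.
The farthest remaining point P is at distance² 4.68 ≤ 17.68.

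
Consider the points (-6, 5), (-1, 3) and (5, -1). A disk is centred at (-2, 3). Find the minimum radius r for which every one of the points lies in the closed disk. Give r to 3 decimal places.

The required radius is the distance from (-2, 3) to the farthest point.
Squared distances: 20, 1, 65.
Maximum is 65, attained at (5, -1).
r = √65 ≈ 8.062.

8.062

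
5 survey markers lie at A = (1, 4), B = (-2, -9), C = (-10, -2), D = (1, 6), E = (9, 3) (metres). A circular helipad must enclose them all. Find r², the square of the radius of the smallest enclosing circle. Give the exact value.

The farthest pair is C–E with squared distance 386. The circle on this segment as diameter has centre (-0.5, 0.5) and r² = 386/4 = 96.5.
Check A: distance² to centre = 14.5 ≤ 96.5, so it lies inside.
All remaining points lie in this disk, and no smaller disk contains both endpoints, so this is the minimum enclosing circle.

96.5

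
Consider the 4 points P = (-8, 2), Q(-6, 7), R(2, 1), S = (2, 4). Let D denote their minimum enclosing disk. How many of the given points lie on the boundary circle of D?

3

The minimum enclosing circle is determined by three boundary points: P, Q, R.
Their circumcentre is (-149/52, 37/13) with r² = 73225/2704.
The farthest remaining point S is at distance² 67609/2704 ≤ 73225/2704.
The points at distance exactly r from the centre are P, Q, R — 3 points.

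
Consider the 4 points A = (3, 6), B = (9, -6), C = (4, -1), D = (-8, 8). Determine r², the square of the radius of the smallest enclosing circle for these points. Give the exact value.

121.25

The farthest pair is B–D with squared distance 485. The circle on this segment as diameter has centre (0.5, 1) and r² = 485/4 = 121.25.
Check A: distance² to centre = 31.25 ≤ 121.25, so it lies inside.
All remaining points lie in this disk, and no smaller disk contains both endpoints, so this is the minimum enclosing circle.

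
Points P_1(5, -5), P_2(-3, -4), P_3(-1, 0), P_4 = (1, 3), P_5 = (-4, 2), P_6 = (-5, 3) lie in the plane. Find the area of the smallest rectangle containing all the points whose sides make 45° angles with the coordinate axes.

99

In coordinates u = x + y, v = x − y the rectangle is axis-aligned; the map (x,y)→(u,v) scales areas by 2.
u-values: 0, -7, -1, 4, -2, -2; range = 4 − (-7) = 11.
v-values: 10, 1, -1, -2, -6, -8; range = 10 − (-8) = 18.
Area = (11 × 18) / 2 = 99.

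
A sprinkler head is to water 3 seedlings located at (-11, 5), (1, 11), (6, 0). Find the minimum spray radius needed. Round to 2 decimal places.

Call the three points A, B, C in the order given.
Side lengths²: AB² = 180, AC² = 314, BC² = 146.
Since AC² = 314 < 180 + 146 = 326, the triangle is acute, so the smallest enclosing circle is the circumcircle.
Circumcentre = (-65/27, 76/27), r² = 57305/729.
r = √(57305/729) ≈ 8.87.

8.87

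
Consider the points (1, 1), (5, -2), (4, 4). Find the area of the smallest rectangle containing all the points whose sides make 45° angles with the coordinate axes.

In coordinates u = x + y, v = x − y the rectangle is axis-aligned; the map (x,y)→(u,v) scales areas by 2.
u-values: 2, 3, 8; range = 8 − 2 = 6.
v-values: 0, 7, 0; range = 7 − 0 = 7.
Area = (6 × 7) / 2 = 21.

21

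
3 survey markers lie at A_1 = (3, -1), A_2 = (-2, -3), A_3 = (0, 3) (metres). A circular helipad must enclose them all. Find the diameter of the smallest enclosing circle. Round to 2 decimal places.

Side lengths²: A_1A_2² = 29, A_1A_3² = 25, A_2A_3² = 40.
Since A_2A_3² = 40 < 29 + 25 = 54, the triangle is acute, so the smallest enclosing circle is the circumcircle.
Circumcentre = (-5/26, -7/26), r² = 3625/338.
Diameter = 2r = 2√(3625/338) ≈ 6.55.

6.55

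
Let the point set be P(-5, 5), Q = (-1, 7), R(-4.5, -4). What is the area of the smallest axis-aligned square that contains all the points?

The bounding box has width 4 and height 11.
An axis-aligned square enclosing the set must have side ≥ max(width, height).
So the minimum side is max(4, 11) = 11.
Area = 11² = 121.

121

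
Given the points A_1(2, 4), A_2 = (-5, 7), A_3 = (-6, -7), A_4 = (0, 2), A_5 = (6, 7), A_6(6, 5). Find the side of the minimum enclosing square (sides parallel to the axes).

The bounding box has width 12 and height 14.
An axis-aligned square enclosing the set must have side ≥ max(width, height).
So the minimum side is max(12, 14) = 14.

14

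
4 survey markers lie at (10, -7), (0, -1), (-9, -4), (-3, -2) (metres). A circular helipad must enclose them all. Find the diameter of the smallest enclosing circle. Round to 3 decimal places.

19.235

The minimum enclosing circle of a finite set is fixed by two of the points (as a diameter) or three (as a circumcircle).
The farthest pair is (10, -7)–(-9, -4) with squared distance 370. The circle on this segment as diameter has centre (0.5, -5.5) and r² = 370/4 = 92.5.
Check (0, -1): distance² to centre = 20.5 ≤ 92.5, so it lies inside.
All remaining points lie in this disk, and no smaller disk contains both endpoints, so this is the minimum enclosing circle.
Diameter = 2r = 2√(92.5) ≈ 19.235.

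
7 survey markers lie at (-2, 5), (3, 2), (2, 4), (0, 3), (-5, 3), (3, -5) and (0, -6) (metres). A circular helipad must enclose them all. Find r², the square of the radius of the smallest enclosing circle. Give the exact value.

A smallest enclosing disk is always determined by at most three of the input points on its boundary.
The minimum enclosing circle is determined by three boundary points: (-2, 5), (-5, 3), (3, -5).
Their circumcentre is (-0.5, -0.5) with r² = 32.5.
The farthest remaining point (0, -6) is at distance² 30.5 ≤ 32.5.

32.5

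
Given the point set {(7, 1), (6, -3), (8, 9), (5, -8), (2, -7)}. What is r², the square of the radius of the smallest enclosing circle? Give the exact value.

54385/729

The minimum enclosing circle of a finite set is fixed by two of the points (as a diameter) or three (as a circumcircle).
The minimum enclosing circle is determined by three boundary points: (8, 9), (5, -8), (2, -7).
Their circumcentre is (167/27, 5/9) with r² = 54385/729.
The farthest remaining point (6, -3) is at distance² 9241/729 ≤ 54385/729.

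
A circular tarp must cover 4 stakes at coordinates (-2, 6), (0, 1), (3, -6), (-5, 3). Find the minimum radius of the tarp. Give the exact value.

A smallest enclosing disk is always determined by at most three of the input points on its boundary.
The farthest pair is (-2, 6)–(3, -6) with squared distance 169. The circle on this segment as diameter has centre (0.5, 0) and r² = 169/4 = 42.25.
Check (0, 1): distance² to centre = 1.25 ≤ 42.25, so it lies inside.
All remaining points lie in this disk, and no smaller disk contains both endpoints, so this is the minimum enclosing circle.
r = √(42.25) = 6.5.

6.5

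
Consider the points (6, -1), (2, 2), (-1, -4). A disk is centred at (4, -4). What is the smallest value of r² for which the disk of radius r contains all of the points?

40

The required radius is the distance from (4, -4) to the farthest point.
Squared distances: 13, 40, 25.
Maximum is 40, attained at (2, 2).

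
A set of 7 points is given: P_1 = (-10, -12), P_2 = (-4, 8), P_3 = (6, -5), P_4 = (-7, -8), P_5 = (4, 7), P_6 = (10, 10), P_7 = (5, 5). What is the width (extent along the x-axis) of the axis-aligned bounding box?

max x = 10, min x = -10, so width = 20.

20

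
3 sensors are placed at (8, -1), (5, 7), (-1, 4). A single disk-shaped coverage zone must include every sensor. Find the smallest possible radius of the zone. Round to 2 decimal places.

Call the three points A, B, C in the order given.
Side lengths²: AB² = 73, AC² = 106, BC² = 45.
Since AC² = 106 < 73 + 45 = 118, the triangle is acute, so the smallest enclosing circle is the circumcircle.
Circumcentre = (143/38, 75/38), r² = 19345/722.
r = √(19345/722) ≈ 5.18.

5.18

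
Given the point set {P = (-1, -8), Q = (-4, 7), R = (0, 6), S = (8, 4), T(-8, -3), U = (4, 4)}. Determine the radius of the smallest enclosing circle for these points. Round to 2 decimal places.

The farthest pair is S–T with squared distance 305. The circle on this segment as diameter has centre (0, 0.5) and r² = 305/4 = 76.25.
Check P: distance² to centre = 73.25 ≤ 76.25, so it lies inside.
All remaining points lie in this disk, and no smaller disk contains both endpoints, so this is the minimum enclosing circle.
r = √(76.25) ≈ 8.73.

8.73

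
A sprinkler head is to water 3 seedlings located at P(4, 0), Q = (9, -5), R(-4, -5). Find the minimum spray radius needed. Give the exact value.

6.5

Side lengths²: PQ² = 50, PR² = 89, QR² = 169.
Since QR² = 169 ≥ 89 + 50 = 139, the angle opposite QR is not acute, so the smallest enclosing circle has QR as diameter.
Centre = midpoint of QR = (2.5, -5), r² = 169/4 = 42.25.
r = √(42.25) = 6.5.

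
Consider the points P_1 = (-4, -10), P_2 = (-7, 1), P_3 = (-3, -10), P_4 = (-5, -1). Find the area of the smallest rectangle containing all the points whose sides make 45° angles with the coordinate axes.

60

In coordinates u = x + y, v = x − y the rectangle is axis-aligned; the map (x,y)→(u,v) scales areas by 2.
u-values: -14, -6, -13, -6; range = -6 − (-14) = 8.
v-values: 6, -8, 7, -4; range = 7 − (-8) = 15.
Area = (8 × 15) / 2 = 60.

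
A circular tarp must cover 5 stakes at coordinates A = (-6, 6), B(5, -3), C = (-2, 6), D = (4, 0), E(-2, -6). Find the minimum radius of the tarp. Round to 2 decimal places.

By Welzl's lemma the MEC is supported by two points (diametrically opposite) or three points (on a circumcircle).
The minimum enclosing circle is determined by three boundary points: A, B, E.
Their circumcentre is (-0.875, 25/24) with r² = 14645/288.
The farthest remaining point C is at distance² 7445/288 ≤ 14645/288.
r = √(14645/288) ≈ 7.13.

7.13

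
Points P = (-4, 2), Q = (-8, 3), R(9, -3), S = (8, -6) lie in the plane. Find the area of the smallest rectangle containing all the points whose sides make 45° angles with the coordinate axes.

137.5

In coordinates u = x + y, v = x − y the rectangle is axis-aligned; the map (x,y)→(u,v) scales areas by 2.
u-values: -2, -5, 6, 2; range = 6 − (-5) = 11.
v-values: -6, -11, 12, 14; range = 14 − (-11) = 25.
Area = (11 × 25) / 2 = 137.5.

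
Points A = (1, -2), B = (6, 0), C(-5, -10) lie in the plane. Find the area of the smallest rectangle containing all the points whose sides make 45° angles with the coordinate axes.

31.5

In coordinates u = x + y, v = x − y the rectangle is axis-aligned; the map (x,y)→(u,v) scales areas by 2.
u-values: -1, 6, -15; range = 6 − (-15) = 21.
v-values: 3, 6, 5; range = 6 − 3 = 3.
Area = (21 × 3) / 2 = 31.5.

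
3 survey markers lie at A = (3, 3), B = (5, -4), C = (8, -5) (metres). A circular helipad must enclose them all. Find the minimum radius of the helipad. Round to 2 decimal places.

4.72

Side lengths²: AB² = 53, AC² = 89, BC² = 10.
Since AC² = 89 ≥ 53 + 10 = 63, the angle opposite AC is not acute, so the smallest enclosing circle has AC as diameter.
Centre = midpoint of AC = (5.5, -1), r² = 89/4 = 22.25.
r = √(22.25) ≈ 4.72.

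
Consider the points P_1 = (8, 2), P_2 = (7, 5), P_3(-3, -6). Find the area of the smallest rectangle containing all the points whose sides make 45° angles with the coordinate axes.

In coordinates u = x + y, v = x − y the rectangle is axis-aligned; the map (x,y)→(u,v) scales areas by 2.
u-values: 10, 12, -9; range = 12 − (-9) = 21.
v-values: 6, 2, 3; range = 6 − 2 = 4.
Area = (21 × 4) / 2 = 42.

42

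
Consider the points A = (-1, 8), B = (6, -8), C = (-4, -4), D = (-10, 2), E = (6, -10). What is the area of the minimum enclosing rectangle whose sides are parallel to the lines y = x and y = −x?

In coordinates u = x + y, v = x − y the rectangle is axis-aligned; the map (x,y)→(u,v) scales areas by 2.
u-values: 7, -2, -8, -8, -4; range = 7 − (-8) = 15.
v-values: -9, 14, 0, -12, 16; range = 16 − (-12) = 28.
Area = (15 × 28) / 2 = 210.

210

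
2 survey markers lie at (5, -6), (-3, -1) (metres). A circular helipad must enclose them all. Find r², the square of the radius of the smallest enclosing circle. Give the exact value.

The smallest circle enclosing two points has them as diameter endpoints.
Centre = midpoint = (1, -3.5); r² = |(5, -6)−(-3, -1)|²/4 = 89/4 = 22.25.

22.25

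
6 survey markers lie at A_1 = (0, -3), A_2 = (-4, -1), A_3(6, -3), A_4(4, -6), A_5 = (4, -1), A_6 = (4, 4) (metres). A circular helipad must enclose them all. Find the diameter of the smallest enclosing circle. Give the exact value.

11.125

The minimum enclosing circle of a finite set is fixed by two of the points (as a diameter) or three (as a circumcircle).
The minimum enclosing circle is determined by three boundary points: A_2, A_4, A_6.
Their circumcentre is (1.5625, -1) with r² = 30.94140625.
The farthest remaining point A_3 is at distance² 23.69140625 ≤ 30.94140625.
Diameter = 2r = 2√(30.94140625) = 11.125.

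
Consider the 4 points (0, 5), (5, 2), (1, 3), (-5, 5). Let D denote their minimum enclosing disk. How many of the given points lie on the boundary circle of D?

2

The farthest pair is (5, 2)–(-5, 5) with squared distance 109. The circle on this segment as diameter has centre (0, 3.5) and r² = 109/4 = 27.25.
Check (0, 5): distance² to centre = 2.25 ≤ 27.25, so it lies inside.
All remaining points lie in this disk, and no smaller disk contains both endpoints, so this is the minimum enclosing circle.
The points at distance exactly r from the centre are (5, 2), (-5, 5) — 2 points.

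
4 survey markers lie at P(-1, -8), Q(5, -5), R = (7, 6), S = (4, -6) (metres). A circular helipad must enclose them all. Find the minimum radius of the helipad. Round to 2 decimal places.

The minimum enclosing circle of a finite set is fixed by two of the points (as a diameter) or three (as a circumcircle).
The farthest pair is P–R with squared distance 260. The circle on this segment as diameter has centre (3, -1) and r² = 260/4 = 65.
Check Q: distance² to centre = 20 ≤ 65, so it lies inside.
All remaining points lie in this disk, and no smaller disk contains both endpoints, so this is the minimum enclosing circle.
r = √65 ≈ 8.06.

8.06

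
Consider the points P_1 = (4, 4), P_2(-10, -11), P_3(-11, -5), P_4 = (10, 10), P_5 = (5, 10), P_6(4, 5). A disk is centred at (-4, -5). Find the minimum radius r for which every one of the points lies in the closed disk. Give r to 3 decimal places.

The required radius is the distance from (-4, -5) to the farthest point.
Squared distances: 145, 72, 49, 421, 306, 164.
Maximum is 421, attained at P_4.
r = √421 ≈ 20.518.

20.518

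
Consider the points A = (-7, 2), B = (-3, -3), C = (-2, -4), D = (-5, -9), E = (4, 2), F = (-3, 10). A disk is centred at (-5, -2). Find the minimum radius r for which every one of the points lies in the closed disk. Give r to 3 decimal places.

The required radius is the distance from (-5, -2) to the farthest point.
Squared distances: 20, 5, 13, 49, 97, 148.
Maximum is 148, attained at F.
r = √148 ≈ 12.166.

12.166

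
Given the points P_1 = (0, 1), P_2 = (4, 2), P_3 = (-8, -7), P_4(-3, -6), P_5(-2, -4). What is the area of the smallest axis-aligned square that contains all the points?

The bounding box has width 12 and height 9.
An axis-aligned square enclosing the set must have side ≥ max(width, height).
So the minimum side is max(12, 9) = 12.
Area = 12² = 144.

144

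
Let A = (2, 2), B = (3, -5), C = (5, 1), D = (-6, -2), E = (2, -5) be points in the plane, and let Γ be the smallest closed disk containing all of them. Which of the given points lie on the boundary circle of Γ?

The minimum enclosing circle of a finite set is fixed by two of the points (as a diameter) or three (as a circumcircle).
The farthest pair is C–D with squared distance 130. The circle on this segment as diameter has centre (-0.5, -0.5) and r² = 130/4 = 32.5.
Check A: distance² to centre = 12.5 ≤ 32.5, so it lies inside.
All remaining points lie in this disk, and no smaller disk contains both endpoints, so this is the minimum enclosing circle.
The points at distance exactly r from the centre are B, C, D — 3 points.

B, C, D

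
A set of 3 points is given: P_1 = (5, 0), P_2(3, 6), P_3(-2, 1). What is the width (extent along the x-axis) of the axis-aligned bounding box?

7

max x = 5, min x = -2, so width = 7.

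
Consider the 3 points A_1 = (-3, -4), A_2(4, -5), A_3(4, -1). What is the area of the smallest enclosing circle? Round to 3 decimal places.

Side lengths²: A_1A_2² = 50, A_1A_3² = 58, A_2A_3² = 16.
Since A_1A_3² = 58 < 50 + 16 = 66, the triangle is acute, so the smallest enclosing circle is the circumcircle.
Circumcentre = (5/7, -3), r² = 725/49.
Area = π·r² = π·725/49 ≈ 46.483.

46.483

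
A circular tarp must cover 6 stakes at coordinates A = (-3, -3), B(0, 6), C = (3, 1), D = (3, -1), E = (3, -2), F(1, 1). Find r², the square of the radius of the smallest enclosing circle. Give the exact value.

13505/578

The minimum enclosing circle is determined by three boundary points: A, B, E.
Their circumcentre is (-21/34, 41/34) with r² = 13505/578.
The farthest remaining point D is at distance² 10377/578 ≤ 13505/578.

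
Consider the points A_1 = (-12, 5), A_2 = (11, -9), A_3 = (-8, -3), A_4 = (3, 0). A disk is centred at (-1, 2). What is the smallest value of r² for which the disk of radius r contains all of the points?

The required radius is the distance from (-1, 2) to the farthest point.
Squared distances: 130, 265, 74, 20.
Maximum is 265, attained at A_2.

265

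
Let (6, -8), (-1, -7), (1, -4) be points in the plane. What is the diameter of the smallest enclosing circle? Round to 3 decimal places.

7.098

Call the three points A, B, C in the order given.
Side lengths²: AB² = 50, AC² = 41, BC² = 13.
Since AB² = 50 < 41 + 13 = 54, the triangle is acute, so the smallest enclosing circle is the circumcircle.
Circumcentre = (117/46, -331/46), r² = 13325/1058.
Diameter = 2r = 2√(13325/1058) ≈ 7.098.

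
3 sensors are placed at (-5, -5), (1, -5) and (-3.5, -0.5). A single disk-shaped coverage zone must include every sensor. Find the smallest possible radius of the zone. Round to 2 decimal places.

Call the three points A, B, C in the order given.
Side lengths²: AB² = 36, AC² = 22.5, BC² = 40.5.
Since BC² = 40.5 < 36 + 22.5 = 58.5, the triangle is acute, so the smallest enclosing circle is the circumcircle.
Circumcentre = (-2, -3.5), r² = 11.25.
r = √(11.25) ≈ 3.35.

3.35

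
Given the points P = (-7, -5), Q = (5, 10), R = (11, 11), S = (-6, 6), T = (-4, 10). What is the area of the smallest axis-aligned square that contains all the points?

The bounding box has width 18 and height 16.
An axis-aligned square enclosing the set must have side ≥ max(width, height).
So the minimum side is max(18, 16) = 18.
Area = 18² = 324.

324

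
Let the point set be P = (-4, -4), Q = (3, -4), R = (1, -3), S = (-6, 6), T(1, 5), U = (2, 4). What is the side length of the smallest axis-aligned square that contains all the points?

The bounding box has width 9 and height 10.
An axis-aligned square enclosing the set must have side ≥ max(width, height).
So the minimum side is max(9, 10) = 10.

10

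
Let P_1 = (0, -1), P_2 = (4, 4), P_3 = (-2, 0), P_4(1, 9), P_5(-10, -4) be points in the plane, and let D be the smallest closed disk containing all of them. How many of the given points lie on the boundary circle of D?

3

A smallest enclosing disk is always determined by at most three of the input points on its boundary.
The minimum enclosing circle is determined by three boundary points: P_2, P_4, P_5.
Their circumcentre is (-205/47, 112/47) with r² = 160225/2209.
The farthest remaining point P_1 is at distance² 67306/2209 ≤ 160225/2209.
The points at distance exactly r from the centre are P_2, P_4, P_5 — 3 points.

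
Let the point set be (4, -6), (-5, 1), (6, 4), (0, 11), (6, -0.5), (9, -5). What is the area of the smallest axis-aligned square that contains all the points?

289

The bounding box has width 14 and height 17.
An axis-aligned square enclosing the set must have side ≥ max(width, height).
So the minimum side is max(14, 17) = 17.
Area = 17² = 289.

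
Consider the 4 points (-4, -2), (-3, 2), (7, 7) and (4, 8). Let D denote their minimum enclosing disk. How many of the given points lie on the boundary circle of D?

The farthest pair is (-4, -2)–(7, 7) with squared distance 202. The circle on this segment as diameter has centre (1.5, 2.5) and r² = 202/4 = 50.5.
Check (-3, 2): distance² to centre = 20.5 ≤ 50.5, so it lies inside.
All remaining points lie in this disk, and no smaller disk contains both endpoints, so this is the minimum enclosing circle.
The points at distance exactly r from the centre are (-4, -2), (7, 7) — 2 points.

2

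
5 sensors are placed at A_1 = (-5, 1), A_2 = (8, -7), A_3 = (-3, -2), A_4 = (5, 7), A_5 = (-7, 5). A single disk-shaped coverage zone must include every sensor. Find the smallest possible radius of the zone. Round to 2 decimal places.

9.60

The farthest pair is A_2–A_5 with squared distance 369. The circle on this segment as diameter has centre (0.5, -1) and r² = 369/4 = 92.25.
Check A_1: distance² to centre = 34.25 ≤ 92.25, so it lies inside.
All remaining points lie in this disk, and no smaller disk contains both endpoints, so this is the minimum enclosing circle.
r = √(92.25) ≈ 9.60.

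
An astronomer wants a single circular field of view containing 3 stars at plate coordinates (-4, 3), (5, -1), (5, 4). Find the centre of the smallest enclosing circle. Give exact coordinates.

Call the three points A, B, C in the order given.
Side lengths²: AB² = 97, AC² = 82, BC² = 25.
Since AB² = 97 < 82 + 25 = 107, the triangle is acute, so the smallest enclosing circle is the circumcircle.
Circumcentre = (13/18, 1.5), r² = 3977/162.
Centre = (13/18, 1.5).

(13/18, 1.5)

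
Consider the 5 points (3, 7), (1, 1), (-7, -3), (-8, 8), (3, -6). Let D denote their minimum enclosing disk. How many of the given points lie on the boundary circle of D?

2

A smallest enclosing disk is always determined by at most three of the input points on its boundary.
The farthest pair is (-8, 8)–(3, -6) with squared distance 317. The circle on this segment as diameter has centre (-2.5, 1) and r² = 317/4 = 79.25.
Check (3, 7): distance² to centre = 66.25 ≤ 79.25, so it lies inside.
All remaining points lie in this disk, and no smaller disk contains both endpoints, so this is the minimum enclosing circle.
The points at distance exactly r from the centre are (-8, 8), (3, -6) — 2 points.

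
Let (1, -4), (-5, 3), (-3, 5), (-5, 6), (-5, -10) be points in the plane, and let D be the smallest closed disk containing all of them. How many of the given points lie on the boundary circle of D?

2

The minimum enclosing circle of a finite set is fixed by two of the points (as a diameter) or three (as a circumcircle).
The farthest pair is (-5, 6)–(-5, -10) with squared distance 256. The circle on this segment as diameter has centre (-5, -2) and r² = 256/4 = 64.
Check (1, -4): distance² to centre = 40 ≤ 64, so it lies inside.
All remaining points lie in this disk, and no smaller disk contains both endpoints, so this is the minimum enclosing circle.
The points at distance exactly r from the centre are (-5, 6), (-5, -10) — 2 points.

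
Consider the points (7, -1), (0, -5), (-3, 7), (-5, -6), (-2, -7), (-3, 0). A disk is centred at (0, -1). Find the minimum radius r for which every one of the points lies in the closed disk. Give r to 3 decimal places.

The required radius is the distance from (0, -1) to the farthest point.
Squared distances: 49, 16, 73, 50, 40, 10.
Maximum is 73, attained at (-3, 7).
r = √73 ≈ 8.544.

8.544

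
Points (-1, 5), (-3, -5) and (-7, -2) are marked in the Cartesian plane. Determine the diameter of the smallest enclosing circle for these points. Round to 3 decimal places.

Call the three points A, B, C in the order given.
Side lengths²: AB² = 104, AC² = 85, BC² = 25.
Since AB² = 104 < 85 + 25 = 110, the triangle is acute, so the smallest enclosing circle is the circumcircle.
Circumcentre = (-107/46, 3/46), r² = 27625/1058.
Diameter = 2r = 2√(27625/1058) ≈ 10.220.

10.220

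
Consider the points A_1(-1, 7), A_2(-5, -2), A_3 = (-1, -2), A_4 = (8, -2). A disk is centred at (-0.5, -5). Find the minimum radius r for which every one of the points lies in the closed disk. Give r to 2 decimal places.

The required radius is the distance from (-0.5, -5) to the farthest point.
Squared distances: 144.25, 29.25, 9.25, 81.25.
Maximum is 144.25, attained at A_1.
r = √(144.25) ≈ 12.01.

12.01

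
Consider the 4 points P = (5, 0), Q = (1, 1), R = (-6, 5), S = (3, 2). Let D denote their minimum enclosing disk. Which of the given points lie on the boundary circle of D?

A smallest enclosing disk is always determined by at most three of the input points on its boundary.
The farthest pair is P–R with squared distance 146. The circle on this segment as diameter has centre (-0.5, 2.5) and r² = 146/4 = 36.5.
Check Q: distance² to centre = 4.5 ≤ 36.5, so it lies inside.
All remaining points lie in this disk, and no smaller disk contains both endpoints, so this is the minimum enclosing circle.
The points at distance exactly r from the centre are P, R — 2 points.

P, R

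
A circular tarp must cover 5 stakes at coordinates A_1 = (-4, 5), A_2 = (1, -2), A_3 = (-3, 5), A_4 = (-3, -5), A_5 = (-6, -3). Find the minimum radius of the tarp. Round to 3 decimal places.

5.025

The minimum enclosing circle of a finite set is fixed by two of the points (as a diameter) or three (as a circumcircle).
The farthest pair is A_1–A_4 with squared distance 101. The circle on this segment as diameter has centre (-3.5, 0) and r² = 101/4 = 25.25.
Check A_2: distance² to centre = 24.25 ≤ 25.25, so it lies inside.
All remaining points lie in this disk, and no smaller disk contains both endpoints, so this is the minimum enclosing circle.
r = √(25.25) ≈ 5.025.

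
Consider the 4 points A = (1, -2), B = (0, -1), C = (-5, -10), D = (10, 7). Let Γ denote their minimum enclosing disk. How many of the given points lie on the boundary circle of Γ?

2

By Welzl's lemma the MEC is supported by two points (diametrically opposite) or three points (on a circumcircle).
The farthest pair is C–D with squared distance 514. The circle on this segment as diameter has centre (2.5, -1.5) and r² = 514/4 = 128.5.
Check A: distance² to centre = 2.5 ≤ 128.5, so it lies inside.
All remaining points lie in this disk, and no smaller disk contains both endpoints, so this is the minimum enclosing circle.
The points at distance exactly r from the centre are C, D — 2 points.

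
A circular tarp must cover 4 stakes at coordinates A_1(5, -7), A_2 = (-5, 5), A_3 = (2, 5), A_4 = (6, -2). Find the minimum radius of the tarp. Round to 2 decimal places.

By Welzl's lemma the MEC is supported by two points (diametrically opposite) or three points (on a circumcircle).
The farthest pair is A_1–A_2 with squared distance 244. The circle on this segment as diameter has centre (0, -1) and r² = 244/4 = 61.
Check A_3: distance² to centre = 40 ≤ 61, so it lies inside.
All remaining points lie in this disk, and no smaller disk contains both endpoints, so this is the minimum enclosing circle.
r = √61 ≈ 7.81.

7.81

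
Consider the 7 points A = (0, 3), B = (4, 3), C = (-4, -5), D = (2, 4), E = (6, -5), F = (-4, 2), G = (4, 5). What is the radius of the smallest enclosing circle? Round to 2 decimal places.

6.53

A smallest enclosing disk is always determined by at most three of the input points on its boundary.
The minimum enclosing circle is determined by three boundary points: C, E, G.
Their circumcentre is (1, -0.8) with r² = 42.64.
The farthest remaining point F is at distance² 32.84 ≤ 42.64.
r = √(42.64) ≈ 6.53.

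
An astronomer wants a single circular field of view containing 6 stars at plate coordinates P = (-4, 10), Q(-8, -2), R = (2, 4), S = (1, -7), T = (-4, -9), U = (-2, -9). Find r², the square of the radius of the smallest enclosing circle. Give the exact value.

A smallest enclosing disk is always determined by at most three of the input points on its boundary.
The farthest pair is P–U with squared distance 365. The circle on this segment as diameter has centre (-3, 0.5) and r² = 365/4 = 91.25.
Check Q: distance² to centre = 31.25 ≤ 91.25, so it lies inside.
All remaining points lie in this disk, and no smaller disk contains both endpoints, so this is the minimum enclosing circle.

91.25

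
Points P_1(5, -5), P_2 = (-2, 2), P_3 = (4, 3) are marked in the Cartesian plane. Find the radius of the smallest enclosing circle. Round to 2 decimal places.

Side lengths²: P_1P_2² = 98, P_1P_3² = 65, P_2P_3² = 37.
Since P_1P_2² = 98 < 65 + 37 = 102, the triangle is acute, so the smallest enclosing circle is the circumcircle.
Circumcentre = (23/14, -19/14), r² = 2405/98.
r = √(2405/98) ≈ 4.95.

4.95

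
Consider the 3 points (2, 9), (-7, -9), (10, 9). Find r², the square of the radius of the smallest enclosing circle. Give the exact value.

153.25

Call the three points A, B, C in the order given.
Side lengths²: AB² = 405, AC² = 64, BC² = 613.
Since BC² = 613 ≥ 405 + 64 = 469, the angle opposite BC is not acute, so the smallest enclosing circle has BC as diameter.
Centre = midpoint of BC = (1.5, 0), r² = 613/4 = 153.25.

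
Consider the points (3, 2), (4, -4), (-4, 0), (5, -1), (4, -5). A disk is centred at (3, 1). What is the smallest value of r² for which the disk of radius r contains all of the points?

50

The required radius is the distance from (3, 1) to the farthest point.
Squared distances: 1, 26, 50, 8, 37.
Maximum is 50, attained at (-4, 0).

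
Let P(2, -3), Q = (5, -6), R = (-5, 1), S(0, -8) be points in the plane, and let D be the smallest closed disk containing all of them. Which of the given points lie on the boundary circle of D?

By Welzl's lemma the MEC is supported by two points (diametrically opposite) or three points (on a circumcircle).
The farthest pair is Q–R with squared distance 149. The circle on this segment as diameter has centre (0, -2.5) and r² = 149/4 = 37.25.
Check P: distance² to centre = 4.25 ≤ 37.25, so it lies inside.
All remaining points lie in this disk, and no smaller disk contains both endpoints, so this is the minimum enclosing circle.
The points at distance exactly r from the centre are Q, R — 2 points.

Q, R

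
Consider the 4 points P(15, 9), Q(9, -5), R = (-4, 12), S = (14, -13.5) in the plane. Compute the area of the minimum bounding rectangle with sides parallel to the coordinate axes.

x ranges over [-4, 15], width 19.
y ranges over [-13.5, 12], height 25.5.
Area = 19 × 25.5 = 484.5.

484.5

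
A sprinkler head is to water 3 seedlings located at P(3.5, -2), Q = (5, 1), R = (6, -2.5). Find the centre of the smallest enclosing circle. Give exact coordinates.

(221/44, -39/44)

Side lengths²: PQ² = 11.25, PR² = 6.5, QR² = 13.25.
Since QR² = 13.25 < 11.25 + 6.5 = 17.75, the triangle is acute, so the smallest enclosing circle is the circumcircle.
Circumcentre = (221/44, -39/44), r² = 3445/968.
Centre = (221/44, -39/44).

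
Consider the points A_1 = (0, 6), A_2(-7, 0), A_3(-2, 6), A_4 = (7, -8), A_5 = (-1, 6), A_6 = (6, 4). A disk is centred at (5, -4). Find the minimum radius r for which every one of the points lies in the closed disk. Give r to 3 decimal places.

The required radius is the distance from (5, -4) to the farthest point.
Squared distances: 125, 160, 149, 20, 136, 65.
Maximum is 160, attained at A_2.
r = √160 ≈ 12.649.

12.649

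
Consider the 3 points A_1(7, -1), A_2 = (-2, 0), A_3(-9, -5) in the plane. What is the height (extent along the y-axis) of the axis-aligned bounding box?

5

max y = 0, min y = -5, so height = 5.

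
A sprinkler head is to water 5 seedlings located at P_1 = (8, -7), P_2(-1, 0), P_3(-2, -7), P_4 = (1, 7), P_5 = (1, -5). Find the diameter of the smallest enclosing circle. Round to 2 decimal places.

By Welzl's lemma the MEC is supported by two points (diametrically opposite) or three points (on a circumcircle).
The minimum enclosing circle is determined by three boundary points: P_1, P_3, P_4.
Their circumcentre is (3, -0.75) with r² = 64.0625.
The farthest remaining point P_5 is at distance² 22.0625 ≤ 64.0625.
Diameter = 2r = 2√(64.0625) ≈ 16.01.

16.01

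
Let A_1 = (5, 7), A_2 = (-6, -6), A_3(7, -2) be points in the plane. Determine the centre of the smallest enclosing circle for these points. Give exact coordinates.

(-0.5, 0.5)

Side lengths²: A_1A_2² = 290, A_1A_3² = 85, A_2A_3² = 185.
Since A_1A_2² = 290 ≥ 185 + 85 = 270, the angle opposite A_1A_2 is not acute, so the smallest enclosing circle has A_1A_2 as diameter.
Centre = midpoint of A_1A_2 = (-0.5, 0.5), r² = 290/4 = 72.5.
Centre = (-0.5, 0.5).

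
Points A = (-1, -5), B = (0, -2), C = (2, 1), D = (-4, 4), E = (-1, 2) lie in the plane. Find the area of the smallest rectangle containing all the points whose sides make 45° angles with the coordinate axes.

In coordinates u = x + y, v = x − y the rectangle is axis-aligned; the map (x,y)→(u,v) scales areas by 2.
u-values: -6, -2, 3, 0, 1; range = 3 − (-6) = 9.
v-values: 4, 2, 1, -8, -3; range = 4 − (-8) = 12.
Area = (9 × 12) / 2 = 54.

54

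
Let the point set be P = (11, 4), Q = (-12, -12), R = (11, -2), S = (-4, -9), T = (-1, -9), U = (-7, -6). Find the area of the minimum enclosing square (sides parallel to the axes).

The bounding box has width 23 and height 16.
An axis-aligned square enclosing the set must have side ≥ max(width, height).
So the minimum side is max(23, 16) = 23.
Area = 23² = 529.

529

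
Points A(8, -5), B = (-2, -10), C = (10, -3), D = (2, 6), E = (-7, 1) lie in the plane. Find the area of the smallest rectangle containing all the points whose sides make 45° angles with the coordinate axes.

In coordinates u = x + y, v = x − y the rectangle is axis-aligned; the map (x,y)→(u,v) scales areas by 2.
u-values: 3, -12, 7, 8, -6; range = 8 − (-12) = 20.
v-values: 13, 8, 13, -4, -8; range = 13 − (-8) = 21.
Area = (20 × 21) / 2 = 210.

210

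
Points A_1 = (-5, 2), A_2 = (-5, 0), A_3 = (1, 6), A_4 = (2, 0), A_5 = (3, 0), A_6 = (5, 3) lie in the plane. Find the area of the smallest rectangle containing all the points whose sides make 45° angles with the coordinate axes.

In coordinates u = x + y, v = x − y the rectangle is axis-aligned; the map (x,y)→(u,v) scales areas by 2.
u-values: -3, -5, 7, 2, 3, 8; range = 8 − (-5) = 13.
v-values: -7, -5, -5, 2, 3, 2; range = 3 − (-7) = 10.
Area = (13 × 10) / 2 = 65.

65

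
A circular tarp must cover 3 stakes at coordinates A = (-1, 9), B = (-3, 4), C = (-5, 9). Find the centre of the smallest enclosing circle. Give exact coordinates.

Side lengths²: AB² = 29, AC² = 16, BC² = 29.
Since BC² = 29 < 29 + 16 = 45, the triangle is acute, so the smallest enclosing circle is the circumcircle.
Circumcentre = (-3, 6.9), r² = 8.41.
Centre = (-3, 6.9).

(-3, 6.9)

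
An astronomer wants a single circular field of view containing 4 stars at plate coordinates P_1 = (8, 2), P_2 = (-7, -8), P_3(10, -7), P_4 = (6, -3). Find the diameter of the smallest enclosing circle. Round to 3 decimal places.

18.261

By Welzl's lemma the MEC is supported by two points (diametrically opposite) or three points (on a circumcircle).
The minimum enclosing circle is determined by three boundary points: P_1, P_2, P_3.
Their circumcentre is (81/62, -261/62) with r² = 160225/1922.
The farthest remaining point P_4 is at distance² 45153/1922 ≤ 160225/1922.
Diameter = 2r = 2√(160225/1922) ≈ 18.261.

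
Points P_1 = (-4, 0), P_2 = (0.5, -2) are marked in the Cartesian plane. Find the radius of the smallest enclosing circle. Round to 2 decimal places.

2.46

The smallest circle enclosing two points has them as diameter endpoints.
Centre = midpoint = (-1.75, -1); r² = |P_1P_2|²/4 = 24.25/4 = 6.0625.
r = √(6.0625) ≈ 2.46.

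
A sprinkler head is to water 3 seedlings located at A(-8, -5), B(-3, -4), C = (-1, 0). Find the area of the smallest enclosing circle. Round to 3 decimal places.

Side lengths²: AB² = 26, AC² = 74, BC² = 20.
Since AC² = 74 ≥ 26 + 20 = 46, the angle opposite AC is not acute, so the smallest enclosing circle has AC as diameter.
Centre = midpoint of AC = (-4.5, -2.5), r² = 74/4 = 18.5.
Area = π·r² = π·18.5 ≈ 58.119.

58.119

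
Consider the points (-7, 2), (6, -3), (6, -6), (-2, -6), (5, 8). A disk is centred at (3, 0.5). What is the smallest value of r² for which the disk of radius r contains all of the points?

102.25

The required radius is the distance from (3, 0.5) to the farthest point.
Squared distances: 102.25, 21.25, 51.25, 67.25, 60.25.
Maximum is 102.25, attained at (-7, 2).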